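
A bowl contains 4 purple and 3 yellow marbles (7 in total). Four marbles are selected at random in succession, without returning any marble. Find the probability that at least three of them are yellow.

4/35

Sum the hypergeometric tail for j = 3,…,3 yellow marbles.
Favorable = C(3,3)·C(4,1) = 4; total = C(7,4) = 35.
P = 4/35 = 4/35 ≈ 0.1143.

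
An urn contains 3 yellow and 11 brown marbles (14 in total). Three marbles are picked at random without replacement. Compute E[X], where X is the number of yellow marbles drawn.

By linearity of expectation, E[X] = Σ P(draw i is yellow); by symmetry each draw (even without replacement) has P(yellow) = 3/14.
E[X] = 3 · 3/14 = 9/14 ≈ 0.6429.

9/14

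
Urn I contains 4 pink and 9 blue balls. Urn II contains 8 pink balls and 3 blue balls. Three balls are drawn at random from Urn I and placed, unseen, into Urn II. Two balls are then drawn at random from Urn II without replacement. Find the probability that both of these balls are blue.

Condition on how many of the transferred balls are blue (from Urn I: 9 blue of 13; then Urn II has 14 total).
  0 blue: C(9,0)C(4,3)/C(13,3) = 2/143; then P = C(3,2)/C(14,2) = 3/91
  1 blue: C(9,1)C(4,2)/C(13,3) = 27/143; then P = C(4,2)/C(14,2) = 6/91
  2 blue: C(9,2)C(4,1)/C(13,3) = 72/143; then P = C(5,2)/C(14,2) = 10/91
  3 blue: C(9,3)C(4,0)/C(13,3) = 42/143; then P = C(6,2)/C(14,2) = 15/91
P(both blue) = 138/1183 ≈ 0.1167.

138/1183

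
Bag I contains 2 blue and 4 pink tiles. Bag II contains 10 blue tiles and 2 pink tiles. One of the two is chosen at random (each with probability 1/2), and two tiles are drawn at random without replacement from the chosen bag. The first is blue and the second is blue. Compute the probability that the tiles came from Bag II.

225/247

P(E | Bag I) = 1/15; P(E | Bag II) = 15/22.
P(E) = 1/2·1/15 + 1/2·15/22 = 247/660.
By Bayes' rule, P(Bag II | E) = 15/44 / 247/660 = 225/247 ≈ 0.9109.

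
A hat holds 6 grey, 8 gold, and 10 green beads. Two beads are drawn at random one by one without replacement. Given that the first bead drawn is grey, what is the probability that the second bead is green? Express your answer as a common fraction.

10/23

After removing 1 grey, the hat has 10 green out of 23 remaining.
P(second is green | given) = 10/23 ≈ 0.4348.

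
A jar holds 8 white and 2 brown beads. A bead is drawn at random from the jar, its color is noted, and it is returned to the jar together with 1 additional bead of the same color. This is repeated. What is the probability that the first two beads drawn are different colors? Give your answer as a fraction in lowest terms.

Either brown then white, or white then brown; after the first draw the total is 11.
P = (2/10)·(8/11) + (8/10)·(2/11) = 16/55 ≈ 0.2909.

16/55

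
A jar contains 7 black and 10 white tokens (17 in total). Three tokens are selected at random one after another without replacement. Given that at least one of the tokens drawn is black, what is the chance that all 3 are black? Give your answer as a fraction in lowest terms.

P(all 3 black) = C(7,3)/C(17,3) = 7/136; P(at least one black) = 1 − C(10,3)/C(17,3) = 14/17.
Since 'all 3 black' ⊆ 'at least one black', P(all 3 | at least one) = 7/136 / 14/17 = 1/16 ≈ 0.0625.

1/16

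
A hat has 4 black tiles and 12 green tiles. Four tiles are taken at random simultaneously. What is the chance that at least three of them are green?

Sum the hypergeometric tail for j = 3,…,4 green tiles.
Favorable = C(12,3)·C(4,1) + C(12,4)·C(4,0) = 1375; total = C(16,4) = 1820.
P = 1375/1820 = 275/364 ≈ 0.7555.

275/364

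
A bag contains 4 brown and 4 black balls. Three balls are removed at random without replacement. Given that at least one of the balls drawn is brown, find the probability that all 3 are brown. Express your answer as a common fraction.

P(all 3 brown) = C(4,3)/C(8,3) = 1/14; P(at least one brown) = 1 − C(4,3)/C(8,3) = 13/14.
Since 'all 3 brown' ⊆ 'at least one brown', P(all 3 | at least one) = 1/14 / 13/14 = 1/13 ≈ 0.0769.

1/13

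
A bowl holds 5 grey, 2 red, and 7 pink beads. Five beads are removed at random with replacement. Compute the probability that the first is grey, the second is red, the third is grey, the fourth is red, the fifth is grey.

125/134456

Multiply the conditional probability of each draw in order, with replacement (the composition resets each draw).
P = (5/14) · (2/14) · (5/14) · (2/14) · (5/14) = 125/134456 ≈ 0.0009.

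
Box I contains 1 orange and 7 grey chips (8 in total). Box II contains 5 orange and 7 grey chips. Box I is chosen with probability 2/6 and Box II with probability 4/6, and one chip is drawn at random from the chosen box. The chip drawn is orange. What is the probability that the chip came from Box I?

P(orange | Box I) = 1/8; P(orange | Box II) = 5/12.
P(orange) = 1/3·1/8 + 2/3·5/12 = 23/72.
By Bayes' rule, P(Box I | orange) = 1/24 / 23/72 = 3/23 ≈ 0.1304.

3/23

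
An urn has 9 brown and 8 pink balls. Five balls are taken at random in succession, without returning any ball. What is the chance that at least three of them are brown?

249/442

Sum the hypergeometric tail for j = 3,…,5 brown balls.
Favorable = C(9,3)·C(8,2) + C(9,4)·C(8,1) + C(9,5)·C(8,0) = 3486; total = C(17,5) = 6188.
P = 3486/6188 = 249/442 ≈ 0.5633.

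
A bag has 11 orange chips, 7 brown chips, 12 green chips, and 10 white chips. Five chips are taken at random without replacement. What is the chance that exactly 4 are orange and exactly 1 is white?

Unordered draws without replacement: count favorable combinations over C(40,5).
Favorable = C(11,4) · C(7,0) · C(12,0) · C(10,1) = 3300; total = C(40,5) = 658008.
P = 3300/658008 = 275/54834 ≈ 0.0050.

275/54834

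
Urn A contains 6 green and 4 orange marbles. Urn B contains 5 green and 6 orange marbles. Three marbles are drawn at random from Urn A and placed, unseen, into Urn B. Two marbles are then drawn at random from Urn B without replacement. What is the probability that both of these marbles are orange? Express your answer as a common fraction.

113/455

Condition on how many of the transferred marbles are orange (from Urn A: 4 orange of 10; then Urn B has 14 total).
  0 orange: C(4,0)C(6,3)/C(10,3) = 1/6; then P = C(6,2)/C(14,2) = 15/91
  1 orange: C(4,1)C(6,2)/C(10,3) = 1/2; then P = C(7,2)/C(14,2) = 3/13
  2 orange: C(4,2)C(6,1)/C(10,3) = 3/10; then P = C(8,2)/C(14,2) = 4/13
  3 orange: C(4,3)C(6,0)/C(10,3) = 1/30; then P = C(9,2)/C(14,2) = 36/91
P(both orange) = 113/455 ≈ 0.2484.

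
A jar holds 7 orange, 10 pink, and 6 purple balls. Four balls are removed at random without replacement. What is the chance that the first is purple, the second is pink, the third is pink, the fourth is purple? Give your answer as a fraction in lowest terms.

45/3542

Multiply the conditional probability of each draw in order, without replacement, so each draw removes one from its color and from the total.
P = (6/23) · (10/22) · (9/21) · (5/20) = 45/3542 ≈ 0.0127.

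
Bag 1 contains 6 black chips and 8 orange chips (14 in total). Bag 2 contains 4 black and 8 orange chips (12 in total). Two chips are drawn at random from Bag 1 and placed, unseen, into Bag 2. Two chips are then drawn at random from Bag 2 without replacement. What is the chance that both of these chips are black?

873/8281

Condition on how many of the transferred chips are black (from Bag 1: 6 black of 14; then Bag 2 has 14 total).
  0 black: C(6,0)C(8,2)/C(14,2) = 4/13; then P = C(4,2)/C(14,2) = 6/91
  1 black: C(6,1)C(8,1)/C(14,2) = 48/91; then P = C(5,2)/C(14,2) = 10/91
  2 black: C(6,2)C(8,0)/C(14,2) = 15/91; then P = C(6,2)/C(14,2) = 15/91
P(both black) = 873/8281 ≈ 0.1054.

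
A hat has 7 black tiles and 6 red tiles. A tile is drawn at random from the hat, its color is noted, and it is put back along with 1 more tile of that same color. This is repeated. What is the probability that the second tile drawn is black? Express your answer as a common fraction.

7/13

Condition on the first draw. If first is black (prob 7/13), second-black has prob (8)/(14); if not (prob 6/13), it has prob 7/(14).
P = (7/13)·(8/14) + (6/13)·(7/14) = 7/13 ≈ 0.5385.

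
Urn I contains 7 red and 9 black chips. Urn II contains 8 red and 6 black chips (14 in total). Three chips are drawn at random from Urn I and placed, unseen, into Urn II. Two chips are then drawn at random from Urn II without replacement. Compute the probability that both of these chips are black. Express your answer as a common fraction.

1041/5440

Condition on how many of the transferred chips are black (from Urn I: 9 black of 16; then Urn II has 17 total).
  0 black: C(9,0)C(7,3)/C(16,3) = 1/16; then P = C(6,2)/C(17,2) = 15/136
  1 black: C(9,1)C(7,2)/C(16,3) = 27/80; then P = C(7,2)/C(17,2) = 21/136
  2 black: C(9,2)C(7,1)/C(16,3) = 9/20; then P = C(8,2)/C(17,2) = 7/34
  3 black: C(9,3)C(7,0)/C(16,3) = 3/20; then P = C(9,2)/C(17,2) = 9/34
P(both black) = 1041/5440 ≈ 0.1914.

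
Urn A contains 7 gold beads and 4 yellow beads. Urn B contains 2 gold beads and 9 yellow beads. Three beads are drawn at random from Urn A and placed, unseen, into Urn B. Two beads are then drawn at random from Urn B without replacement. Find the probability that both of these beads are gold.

328/5005

Condition on how many of the transferred beads are gold (from Urn A: 7 gold of 11; then Urn B has 14 total).
  0 gold: C(7,0)C(4,3)/C(11,3) = 4/165; then P = C(2,2)/C(14,2) = 1/91
  1 gold: C(7,1)C(4,2)/C(11,3) = 14/55; then P = C(3,2)/C(14,2) = 3/91
  2 gold: C(7,2)C(4,1)/C(11,3) = 28/55; then P = C(4,2)/C(14,2) = 6/91
  3 gold: C(7,3)C(4,0)/C(11,3) = 7/33; then P = C(5,2)/C(14,2) = 10/91
P(both gold) = 328/5005 ≈ 0.0655.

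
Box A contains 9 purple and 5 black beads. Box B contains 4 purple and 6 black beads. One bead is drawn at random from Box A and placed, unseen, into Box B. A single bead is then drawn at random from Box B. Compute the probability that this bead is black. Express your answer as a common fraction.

Condition on how many of the transferred beads are black (from Box A: 5 black of 14; then Box B has 11 total).
  0 black: C(5,0)C(9,1)/C(14,1) = 9/14; then P = 6/11
  1 black: C(5,1)C(9,0)/C(14,1) = 5/14; then P = 7/11
P(black from Box B) = 89/154 ≈ 0.5779.

89/154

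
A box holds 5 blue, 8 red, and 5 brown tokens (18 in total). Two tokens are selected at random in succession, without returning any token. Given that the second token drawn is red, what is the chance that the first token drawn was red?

7/17

P(first=red and the second token drawn is red) = (8/18)·(7/17) = 28/153.
P(the second token drawn is red) = Σ over first color = 20/153 + 28/153 + 20/153 = 4/9.
By Bayes, P(first=red | the second token drawn is red) = 28/153 / 4/9 = 7/17 ≈ 0.4118.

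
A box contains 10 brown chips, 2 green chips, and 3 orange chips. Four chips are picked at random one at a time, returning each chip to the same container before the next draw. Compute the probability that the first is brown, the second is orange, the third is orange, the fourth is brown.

4/225

Multiply the conditional probability of each draw in order, with replacement (the composition resets each draw).
P = (10/15) · (3/15) · (3/15) · (10/15) = 4/225 ≈ 0.0178.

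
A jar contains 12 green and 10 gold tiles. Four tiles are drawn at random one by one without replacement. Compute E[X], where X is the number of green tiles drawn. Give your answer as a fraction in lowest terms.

By linearity of expectation, E[X] = Σ P(draw i is green); by symmetry each draw (even without replacement) has P(green) = 12/22.
E[X] = 4 · 12/22 = 24/11 ≈ 2.1818.

24/11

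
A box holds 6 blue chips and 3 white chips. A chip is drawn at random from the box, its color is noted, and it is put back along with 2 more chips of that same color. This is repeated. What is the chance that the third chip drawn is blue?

Sum over the four possibilities for the first two draws (blue/not-blue each), tracking how the blue count and total change by +2 per draw.
P(third is blue) = 2/3 ≈ 0.6667. (In a Pólya urn every draw has the same marginal probability 6/9.)

2/3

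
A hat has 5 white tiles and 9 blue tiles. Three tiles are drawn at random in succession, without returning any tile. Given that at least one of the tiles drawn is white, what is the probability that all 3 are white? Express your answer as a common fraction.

1/28

P(all 3 white) = C(5,3)/C(14,3) = 5/182; P(at least one white) = 1 − C(9,3)/C(14,3) = 10/13.
Since 'all 3 white' ⊆ 'at least one white', P(all 3 | at least one) = 5/182 / 10/13 = 1/28 ≈ 0.0357.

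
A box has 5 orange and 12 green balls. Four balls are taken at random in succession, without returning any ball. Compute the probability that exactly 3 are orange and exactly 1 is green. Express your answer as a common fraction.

Unordered draws without replacement: count favorable combinations over C(17,4).
Favorable = C(5,3) · C(12,1) = 120; total = C(17,4) = 2380.
P = 120/2380 = 6/119 ≈ 0.0504.

6/119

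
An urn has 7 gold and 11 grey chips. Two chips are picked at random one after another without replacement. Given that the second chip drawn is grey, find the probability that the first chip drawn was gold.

P(first=gold and the second chip drawn is grey) = (7/18)·(11/17) = 77/306.
P(the second chip drawn is grey) = Σ over first color = 77/306 + 55/153 = 11/18.
By Bayes, P(first=gold | the second chip drawn is grey) = 77/306 / 11/18 = 7/17 ≈ 0.4118.

7/17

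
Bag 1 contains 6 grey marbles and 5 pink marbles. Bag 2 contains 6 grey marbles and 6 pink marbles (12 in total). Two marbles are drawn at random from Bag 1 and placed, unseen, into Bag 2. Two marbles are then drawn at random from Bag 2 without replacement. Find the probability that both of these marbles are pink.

Condition on how many of the transferred marbles are pink (from Bag 1: 5 pink of 11; then Bag 2 has 14 total).
  0 pink: C(5,0)C(6,2)/C(11,2) = 3/11; then P = C(6,2)/C(14,2) = 15/91
  1 pink: C(5,1)C(6,1)/C(11,2) = 6/11; then P = C(7,2)/C(14,2) = 3/13
  2 pink: C(5,2)C(6,0)/C(11,2) = 2/11; then P = C(8,2)/C(14,2) = 4/13
P(both pink) = 227/1001 ≈ 0.2268.

227/1001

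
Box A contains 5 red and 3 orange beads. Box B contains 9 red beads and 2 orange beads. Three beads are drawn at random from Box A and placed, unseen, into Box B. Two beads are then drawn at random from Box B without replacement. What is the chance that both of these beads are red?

Condition on how many of the transferred beads are red (from Box A: 5 red of 8; then Box B has 14 total).
  0 red: C(5,0)C(3,3)/C(8,3) = 1/56; then P = C(9,2)/C(14,2) = 36/91
  1 red: C(5,1)C(3,2)/C(8,3) = 15/56; then P = C(10,2)/C(14,2) = 45/91
  2 red: C(5,2)C(3,1)/C(8,3) = 15/28; then P = C(11,2)/C(14,2) = 55/91
  3 red: C(5,3)C(3,0)/C(8,3) = 5/28; then P = C(12,2)/C(14,2) = 66/91
P(both red) = 3021/5096 ≈ 0.5928.

3021/5096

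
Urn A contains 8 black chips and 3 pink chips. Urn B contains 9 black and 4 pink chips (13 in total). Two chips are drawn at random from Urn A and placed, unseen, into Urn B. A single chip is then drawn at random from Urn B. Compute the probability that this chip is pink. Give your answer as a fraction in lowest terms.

10/33

Condition on how many of the transferred chips are pink (from Urn A: 3 pink of 11; then Urn B has 15 total).
  0 pink: C(3,0)C(8,2)/C(11,2) = 28/55; then P = 4/15
  1 pink: C(3,1)C(8,1)/C(11,2) = 24/55; then P = 5/15
  2 pink: C(3,2)C(8,0)/C(11,2) = 3/55; then P = 6/15
P(pink from Urn B) = 10/33 ≈ 0.3030.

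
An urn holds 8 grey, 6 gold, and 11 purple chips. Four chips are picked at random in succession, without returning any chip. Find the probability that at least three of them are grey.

511/6325

Sum the hypergeometric tail for j = 3,…,4 grey chips.
Favorable = C(8,3)·C(17,1) + C(8,4)·C(17,0) = 1022; total = C(25,4) = 12650.
P = 1022/12650 = 511/6325 ≈ 0.0808.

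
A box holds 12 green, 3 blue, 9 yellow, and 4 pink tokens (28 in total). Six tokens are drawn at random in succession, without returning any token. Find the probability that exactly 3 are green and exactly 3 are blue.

Unordered draws without replacement: count favorable combinations over C(28,6).
Favorable = C(12,3) · C(3,3) · C(9,0) · C(4,0) = 220; total = C(28,6) = 376740.
P = 220/376740 = 11/18837 ≈ 0.0006.

11/18837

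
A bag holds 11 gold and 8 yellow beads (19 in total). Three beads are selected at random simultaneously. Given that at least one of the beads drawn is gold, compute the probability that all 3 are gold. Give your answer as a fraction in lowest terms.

15/83

P(all 3 gold) = C(11,3)/C(19,3) = 55/323; P(at least one gold) = 1 − C(8,3)/C(19,3) = 913/969.
Since 'all 3 gold' ⊆ 'at least one gold', P(all 3 | at least one) = 55/323 / 913/969 = 15/83 ≈ 0.1807.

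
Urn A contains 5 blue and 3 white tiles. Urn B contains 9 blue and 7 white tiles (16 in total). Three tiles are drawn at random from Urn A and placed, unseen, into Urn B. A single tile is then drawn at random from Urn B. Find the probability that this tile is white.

65/152

Condition on how many of the transferred tiles are white (from Urn A: 3 white of 8; then Urn B has 19 total).
  0 white: C(3,0)C(5,3)/C(8,3) = 5/28; then P = 7/19
  1 white: C(3,1)C(5,2)/C(8,3) = 15/28; then P = 8/19
  2 white: C(3,2)C(5,1)/C(8,3) = 15/56; then P = 9/19
  3 white: C(3,3)C(5,0)/C(8,3) = 1/56; then P = 10/19
P(white from Urn B) = 65/152 ≈ 0.4276.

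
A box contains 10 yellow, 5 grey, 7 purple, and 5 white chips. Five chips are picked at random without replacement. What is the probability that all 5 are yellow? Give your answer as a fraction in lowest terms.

Unordered draws without replacement: count favorable combinations over C(27,5).
Favorable = C(10,5) · C(5,0) · C(7,0) · C(5,0) = 252; total = C(27,5) = 80730.
P = 252/80730 = 14/4485 ≈ 0.0031.

14/4485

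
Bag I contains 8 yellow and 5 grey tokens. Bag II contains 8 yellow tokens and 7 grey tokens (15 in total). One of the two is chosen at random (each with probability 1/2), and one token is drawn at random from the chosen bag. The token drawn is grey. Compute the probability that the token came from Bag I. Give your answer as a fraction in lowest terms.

P(grey | Bag I) = 5/13; P(grey | Bag II) = 7/15.
P(grey) = 1/2·5/13 + 1/2·7/15 = 83/195.
By Bayes' rule, P(Bag I | grey) = 5/26 / 83/195 = 75/166 ≈ 0.4518.

75/166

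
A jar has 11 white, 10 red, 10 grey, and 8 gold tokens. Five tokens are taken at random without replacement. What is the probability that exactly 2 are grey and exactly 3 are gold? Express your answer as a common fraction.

Unordered draws without replacement: count favorable combinations over C(39,5).
Favorable = C(11,0) · C(10,0) · C(10,2) · C(8,3) = 2520; total = C(39,5) = 575757.
P = 2520/575757 = 40/9139 ≈ 0.0044.

40/9139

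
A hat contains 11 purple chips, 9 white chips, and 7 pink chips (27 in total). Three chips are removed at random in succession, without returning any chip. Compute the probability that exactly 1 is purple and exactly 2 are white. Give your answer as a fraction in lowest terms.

Unordered draws without replacement: count favorable combinations over C(27,3).
Favorable = C(11,1) · C(9,2) · C(7,0) = 396; total = C(27,3) = 2925.
P = 396/2925 = 44/325 ≈ 0.1354.

44/325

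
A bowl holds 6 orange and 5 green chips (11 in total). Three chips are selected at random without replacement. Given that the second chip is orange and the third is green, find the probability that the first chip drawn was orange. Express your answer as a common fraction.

P(first=orange and the second chip is orange and the third is green) = (6/11)·(5/10)·(5/9) = 5/33.
P(E) = Σ over first color = 5/33 + 4/33 = 3/11.
By Bayes, P(first=orange | E) = 5/33 / 3/11 = 5/9 ≈ 0.5556.

5/9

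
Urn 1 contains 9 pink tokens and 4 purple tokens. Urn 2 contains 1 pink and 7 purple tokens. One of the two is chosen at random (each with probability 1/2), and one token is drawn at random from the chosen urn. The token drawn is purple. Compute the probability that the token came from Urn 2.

91/123

P(purple | Urn 1) = 4/13; P(purple | Urn 2) = 7/8.
P(purple) = 1/2·4/13 + 1/2·7/8 = 123/208.
By Bayes' rule, P(Urn 2 | purple) = 7/16 / 123/208 = 91/123 ≈ 0.7398.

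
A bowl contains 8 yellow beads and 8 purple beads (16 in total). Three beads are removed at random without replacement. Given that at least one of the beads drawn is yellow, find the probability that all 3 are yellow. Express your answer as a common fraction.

1/9

P(all 3 yellow) = C(8,3)/C(16,3) = 1/10; P(at least one yellow) = 1 − C(8,3)/C(16,3) = 9/10.
Since 'all 3 yellow' ⊆ 'at least one yellow', P(all 3 | at least one) = 1/10 / 9/10 = 1/9 ≈ 0.1111.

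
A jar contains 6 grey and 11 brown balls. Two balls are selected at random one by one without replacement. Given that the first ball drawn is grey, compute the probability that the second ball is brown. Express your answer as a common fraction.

11/16

After removing 1 grey, the jar has 11 brown out of 16 remaining.
P(second is brown | given) = 11/16 ≈ 0.6875.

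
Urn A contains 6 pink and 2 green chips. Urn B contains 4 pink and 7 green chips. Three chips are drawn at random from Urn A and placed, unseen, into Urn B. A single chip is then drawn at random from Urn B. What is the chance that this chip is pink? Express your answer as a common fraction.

25/56

Condition on how many of the transferred chips are pink (from Urn A: 6 pink of 8; then Urn B has 14 total).
  1 pink: C(6,1)C(2,2)/C(8,3) = 3/28; then P = 5/14
  2 pink: C(6,2)C(2,1)/C(8,3) = 15/28; then P = 6/14
  3 pink: C(6,3)C(2,0)/C(8,3) = 5/14; then P = 7/14
P(pink from Urn B) = 25/56 ≈ 0.4464.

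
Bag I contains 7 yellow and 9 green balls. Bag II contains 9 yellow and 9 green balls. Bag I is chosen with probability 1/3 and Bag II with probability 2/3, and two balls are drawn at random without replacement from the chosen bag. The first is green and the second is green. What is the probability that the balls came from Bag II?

P(E | Bag I) = 3/10; P(E | Bag II) = 4/17.
P(E) = 1/3·3/10 + 2/3·4/17 = 131/510.
By Bayes' rule, P(Bag II | E) = 8/51 / 131/510 = 80/131 ≈ 0.6107.

80/131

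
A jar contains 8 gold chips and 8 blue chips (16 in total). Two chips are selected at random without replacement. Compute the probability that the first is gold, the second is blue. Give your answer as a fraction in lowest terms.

4/15

Multiply the conditional probability of each draw in order, without replacement, so each draw removes one from its color and from the total.
P = (8/16) · (8/15) = 4/15 ≈ 0.2667.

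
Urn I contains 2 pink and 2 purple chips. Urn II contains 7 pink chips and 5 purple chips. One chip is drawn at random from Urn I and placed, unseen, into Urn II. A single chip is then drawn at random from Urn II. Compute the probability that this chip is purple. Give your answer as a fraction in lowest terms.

Condition on how many of the transferred chips are purple (from Urn I: 2 purple of 4; then Urn II has 13 total).
  0 purple: C(2,0)C(2,1)/C(4,1) = 1/2; then P = 5/13
  1 purple: C(2,1)C(2,0)/C(4,1) = 1/2; then P = 6/13
P(purple from Urn II) = 11/26 ≈ 0.4231.

11/26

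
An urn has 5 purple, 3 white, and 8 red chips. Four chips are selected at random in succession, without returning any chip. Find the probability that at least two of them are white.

Sum the hypergeometric tail for j = 2,…,3 white chips.
Favorable = C(3,2)·C(13,2) + C(3,3)·C(13,1) = 247; total = C(16,4) = 1820.
P = 247/1820 = 19/140 ≈ 0.1357.

19/140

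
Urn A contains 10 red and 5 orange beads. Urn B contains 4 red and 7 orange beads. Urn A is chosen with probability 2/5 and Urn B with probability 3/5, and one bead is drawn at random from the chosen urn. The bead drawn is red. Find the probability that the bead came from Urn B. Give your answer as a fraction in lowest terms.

P(red | Urn A) = 2/3; P(red | Urn B) = 4/11.
P(red) = 2/5·2/3 + 3/5·4/11 = 16/33.
By Bayes' rule, P(Urn B | red) = 12/55 / 16/33 = 9/20 ≈ 0.4500.

9/20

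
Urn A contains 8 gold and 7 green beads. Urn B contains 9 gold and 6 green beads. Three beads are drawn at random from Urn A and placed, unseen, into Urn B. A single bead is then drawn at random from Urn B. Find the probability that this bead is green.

Condition on how many of the transferred beads are green (from Urn A: 7 green of 15; then Urn B has 18 total).
  0 green: C(7,0)C(8,3)/C(15,3) = 8/65; then P = 6/18
  1 green: C(7,1)C(8,2)/C(15,3) = 28/65; then P = 7/18
  2 green: C(7,2)C(8,1)/C(15,3) = 24/65; then P = 8/18
  3 green: C(7,3)C(8,0)/C(15,3) = 1/13; then P = 9/18
P(green from Urn B) = 37/90 ≈ 0.4111.

37/90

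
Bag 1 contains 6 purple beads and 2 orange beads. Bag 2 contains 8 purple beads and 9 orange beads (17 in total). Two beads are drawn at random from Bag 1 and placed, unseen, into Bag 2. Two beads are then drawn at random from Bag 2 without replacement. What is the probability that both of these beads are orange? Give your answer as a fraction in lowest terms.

1135/4788

Condition on how many of the transferred beads are orange (from Bag 1: 2 orange of 8; then Bag 2 has 19 total).
  0 orange: C(2,0)C(6,2)/C(8,2) = 15/28; then P = C(9,2)/C(19,2) = 4/19
  1 orange: C(2,1)C(6,1)/C(8,2) = 3/7; then P = C(10,2)/C(19,2) = 5/19
  2 orange: C(2,2)C(6,0)/C(8,2) = 1/28; then P = C(11,2)/C(19,2) = 55/171
P(both orange) = 1135/4788 ≈ 0.2371.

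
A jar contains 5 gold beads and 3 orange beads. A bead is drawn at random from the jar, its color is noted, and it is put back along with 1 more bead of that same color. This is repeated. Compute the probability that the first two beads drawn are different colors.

Either gold then orange, or orange then gold; after the first draw the total is 9.
P = (5/8)·(3/9) + (3/8)·(5/9) = 5/12 ≈ 0.4167.

5/12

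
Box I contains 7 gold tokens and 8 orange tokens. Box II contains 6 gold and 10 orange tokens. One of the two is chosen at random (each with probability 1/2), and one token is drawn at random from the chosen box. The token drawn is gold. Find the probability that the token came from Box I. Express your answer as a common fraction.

56/101

P(gold | Box I) = 7/15; P(gold | Box II) = 3/8.
P(gold) = 1/2·7/15 + 1/2·3/8 = 101/240.
By Bayes' rule, P(Box I | gold) = 7/30 / 101/240 = 56/101 ≈ 0.5545.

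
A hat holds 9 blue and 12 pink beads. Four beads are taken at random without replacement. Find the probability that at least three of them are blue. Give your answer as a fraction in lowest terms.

Sum the hypergeometric tail for j = 3,…,4 blue beads.
Favorable = C(9,3)·C(12,1) + C(9,4)·C(12,0) = 1134; total = C(21,4) = 5985.
P = 1134/5985 = 18/95 ≈ 0.1895.

18/95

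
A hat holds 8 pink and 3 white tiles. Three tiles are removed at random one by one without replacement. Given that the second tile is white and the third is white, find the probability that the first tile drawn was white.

P(first=white and the second tile is white and the third is white) = (3/11)·(2/10)·(1/9) = 1/165.
P(E) = Σ over first color = 8/165 + 1/165 = 3/55.
By Bayes, P(first=white | E) = 1/165 / 3/55 = 1/9 ≈ 0.1111.

1/9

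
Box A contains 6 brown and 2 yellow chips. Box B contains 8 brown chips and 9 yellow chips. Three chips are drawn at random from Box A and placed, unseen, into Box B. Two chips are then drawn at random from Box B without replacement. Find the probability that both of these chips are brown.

1333/5320

Condition on how many of the transferred chips are brown (from Box A: 6 brown of 8; then Box B has 20 total).
  1 brown: C(6,1)C(2,2)/C(8,3) = 3/28; then P = C(9,2)/C(20,2) = 18/95
  2 brown: C(6,2)C(2,1)/C(8,3) = 15/28; then P = C(10,2)/C(20,2) = 9/38
  3 brown: C(6,3)C(2,0)/C(8,3) = 5/14; then P = C(11,2)/C(20,2) = 11/38
P(both brown) = 1333/5320 ≈ 0.2506.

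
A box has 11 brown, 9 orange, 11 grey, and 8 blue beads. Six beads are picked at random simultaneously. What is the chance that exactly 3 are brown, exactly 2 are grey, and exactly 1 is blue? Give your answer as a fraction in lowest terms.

Unordered draws without replacement: count favorable combinations over C(39,6).
Favorable = C(11,3) · C(9,0) · C(11,2) · C(8,1) = 72600; total = C(39,6) = 3262623.
P = 72600/3262623 = 24200/1087541 ≈ 0.0223.

24200/1087541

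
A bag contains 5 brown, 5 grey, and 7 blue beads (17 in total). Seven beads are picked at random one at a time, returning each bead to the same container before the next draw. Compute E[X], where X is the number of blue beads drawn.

By linearity of expectation, E[X] = Σ P(draw i is blue); each independent draw has P(blue) = 7/17.
E[X] = 7 · 7/17 = 49/17 ≈ 2.8824.

49/17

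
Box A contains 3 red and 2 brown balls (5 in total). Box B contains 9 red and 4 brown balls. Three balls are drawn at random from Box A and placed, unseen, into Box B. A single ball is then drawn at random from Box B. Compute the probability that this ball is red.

27/40

Condition on how many of the transferred balls are red (from Box A: 3 red of 5; then Box B has 16 total).
  1 red: C(3,1)C(2,2)/C(5,3) = 3/10; then P = 10/16
  2 red: C(3,2)C(2,1)/C(5,3) = 3/5; then P = 11/16
  3 red: C(3,3)C(2,0)/C(5,3) = 1/10; then P = 12/16
P(red from Box B) = 27/40 ≈ 0.6750.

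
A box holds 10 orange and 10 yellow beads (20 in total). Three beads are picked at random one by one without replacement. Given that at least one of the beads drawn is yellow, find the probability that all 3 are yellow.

2/17

P(all 3 yellow) = C(10,3)/C(20,3) = 2/19; P(at least one yellow) = 1 − C(10,3)/C(20,3) = 17/19.
Since 'all 3 yellow' ⊆ 'at least one yellow', P(all 3 | at least one) = 2/19 / 17/19 = 2/17 ≈ 0.1176.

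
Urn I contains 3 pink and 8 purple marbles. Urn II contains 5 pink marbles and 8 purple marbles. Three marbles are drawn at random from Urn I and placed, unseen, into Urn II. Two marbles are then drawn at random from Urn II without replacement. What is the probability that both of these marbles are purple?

323/825

Condition on how many of the transferred marbles are purple (from Urn I: 8 purple of 11; then Urn II has 16 total).
  0 purple: C(8,0)C(3,3)/C(11,3) = 1/165; then P = C(8,2)/C(16,2) = 7/30
  1 purple: C(8,1)C(3,2)/C(11,3) = 8/55; then P = C(9,2)/C(16,2) = 3/10
  2 purple: C(8,2)C(3,1)/C(11,3) = 28/55; then P = C(10,2)/C(16,2) = 3/8
  3 purple: C(8,3)C(3,0)/C(11,3) = 56/165; then P = C(11,2)/C(16,2) = 11/24
P(both purple) = 323/825 ≈ 0.3915.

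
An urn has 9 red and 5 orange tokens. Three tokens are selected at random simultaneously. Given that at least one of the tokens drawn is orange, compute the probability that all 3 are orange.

1/28

P(all 3 orange) = C(5,3)/C(14,3) = 5/182; P(at least one orange) = 1 − C(9,3)/C(14,3) = 10/13.
Since 'all 3 orange' ⊆ 'at least one orange', P(all 3 | at least one) = 5/182 / 10/13 = 1/28 ≈ 0.0357.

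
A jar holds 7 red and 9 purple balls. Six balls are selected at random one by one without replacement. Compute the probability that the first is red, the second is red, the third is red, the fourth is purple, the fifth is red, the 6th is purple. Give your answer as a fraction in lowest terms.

3/286

Multiply the conditional probability of each draw in order, without replacement, so each draw removes one from its color and from the total.
P = (7/16) · (6/15) · (5/14) · (9/13) · (4/12) · (8/11) = 3/286 ≈ 0.0105.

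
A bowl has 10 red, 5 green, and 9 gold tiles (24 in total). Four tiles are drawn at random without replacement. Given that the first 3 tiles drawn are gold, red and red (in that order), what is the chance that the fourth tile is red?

After removing 2 red, 1 gold, the bowl has 8 red out of 21 remaining.
P(fourth is red | given) = 8/21 ≈ 0.3810.

8/21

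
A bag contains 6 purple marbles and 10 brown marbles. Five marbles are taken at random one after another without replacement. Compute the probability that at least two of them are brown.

Sum the hypergeometric tail for j = 2,…,5 brown marbles.
Favorable = C(10,2)·C(6,3) + C(10,3)·C(6,2) + C(10,4)·C(6,1) + C(10,5)·C(6,0) = 4212; total = C(16,5) = 4368.
P = 4212/4368 = 27/28 ≈ 0.9643.

27/28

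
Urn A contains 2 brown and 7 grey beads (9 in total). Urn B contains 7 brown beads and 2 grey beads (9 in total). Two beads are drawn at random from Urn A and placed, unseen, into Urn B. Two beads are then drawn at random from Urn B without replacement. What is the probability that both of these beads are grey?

Condition on how many of the transferred beads are grey (from Urn A: 7 grey of 9; then Urn B has 11 total).
  0 grey: C(7,0)C(2,2)/C(9,2) = 1/36; then P = C(2,2)/C(11,2) = 1/55
  1 grey: C(7,1)C(2,1)/C(9,2) = 7/18; then P = C(3,2)/C(11,2) = 3/55
  2 grey: C(7,2)C(2,0)/C(9,2) = 7/12; then P = C(4,2)/C(11,2) = 6/55
P(both grey) = 169/1980 ≈ 0.0854.

169/1980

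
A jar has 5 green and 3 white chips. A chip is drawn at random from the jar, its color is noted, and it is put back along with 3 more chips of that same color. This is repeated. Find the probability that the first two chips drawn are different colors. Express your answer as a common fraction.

15/44

Either green then white, or white then green; after the first draw the total is 11.
P = (5/8)·(3/11) + (3/8)·(5/11) = 15/44 ≈ 0.3409.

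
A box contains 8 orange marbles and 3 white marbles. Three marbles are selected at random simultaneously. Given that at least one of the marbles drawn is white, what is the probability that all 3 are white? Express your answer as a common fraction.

P(all 3 white) = C(3,3)/C(11,3) = 1/165; P(at least one white) = 1 − C(8,3)/C(11,3) = 109/165.
Since 'all 3 white' ⊆ 'at least one white', P(all 3 | at least one) = 1/165 / 109/165 = 1/109 ≈ 0.0092.

1/109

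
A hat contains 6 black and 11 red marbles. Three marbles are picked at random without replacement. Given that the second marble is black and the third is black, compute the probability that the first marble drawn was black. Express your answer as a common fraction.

4/15

P(first=black and the second marble is black and the third is black) = (6/17)·(5/16)·(4/15) = 1/34.
P(E) = Σ over first color = 1/34 + 11/136 = 15/136.
By Bayes, P(first=black | E) = 1/34 / 15/136 = 4/15 ≈ 0.2667.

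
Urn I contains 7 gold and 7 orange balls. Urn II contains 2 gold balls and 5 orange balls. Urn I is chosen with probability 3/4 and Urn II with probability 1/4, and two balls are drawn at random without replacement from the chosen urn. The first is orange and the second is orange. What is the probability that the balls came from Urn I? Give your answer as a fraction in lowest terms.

P(E | Urn I) = 3/13; P(E | Urn II) = 10/21.
P(E) = 3/4·3/13 + 1/4·10/21 = 319/1092.
By Bayes' rule, P(Urn I | E) = 9/52 / 319/1092 = 189/319 ≈ 0.5925.

189/319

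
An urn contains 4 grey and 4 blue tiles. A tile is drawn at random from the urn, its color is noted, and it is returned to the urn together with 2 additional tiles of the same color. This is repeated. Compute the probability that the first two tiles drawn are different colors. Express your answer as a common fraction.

2/5

Either blue then grey, or grey then blue; after the first draw the total is 10.
P = (4/8)·(4/10) + (4/8)·(4/10) = 2/5 ≈ 0.4000.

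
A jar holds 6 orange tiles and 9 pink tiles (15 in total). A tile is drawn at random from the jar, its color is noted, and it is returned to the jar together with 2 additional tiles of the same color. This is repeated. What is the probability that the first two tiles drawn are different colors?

36/85

Either pink then orange, or orange then pink; after the first draw the total is 17.
P = (9/15)·(6/17) + (6/15)·(9/17) = 36/85 ≈ 0.4235.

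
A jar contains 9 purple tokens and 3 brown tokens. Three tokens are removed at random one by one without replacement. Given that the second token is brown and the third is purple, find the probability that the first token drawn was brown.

1/5

P(first=brown and the second token is brown and the third is purple) = (3/12)·(2/11)·(9/10) = 9/220.
P(E) = Σ over first color = 9/55 + 9/220 = 9/44.
By Bayes, P(first=brown | E) = 9/220 / 9/44 = 1/5 ≈ 0.2000.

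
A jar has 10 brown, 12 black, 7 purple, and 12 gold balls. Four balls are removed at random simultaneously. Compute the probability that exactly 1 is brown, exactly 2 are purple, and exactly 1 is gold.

252/10127

Unordered draws without replacement: count favorable combinations over C(41,4).
Favorable = C(10,1) · C(12,0) · C(7,2) · C(12,1) = 2520; total = C(41,4) = 101270.
P = 2520/101270 = 252/10127 ≈ 0.0249.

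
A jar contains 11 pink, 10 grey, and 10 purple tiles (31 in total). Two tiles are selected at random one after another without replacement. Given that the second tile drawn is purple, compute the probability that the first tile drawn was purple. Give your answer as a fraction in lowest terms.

3/10

P(first=purple and the second tile drawn is purple) = (10/31)·(9/30) = 3/31.
P(the second tile drawn is purple) = Σ over first color = 11/93 + 10/93 + 3/31 = 10/31.
By Bayes, P(first=purple | the second tile drawn is purple) = 3/31 / 10/31 = 3/10 ≈ 0.3000.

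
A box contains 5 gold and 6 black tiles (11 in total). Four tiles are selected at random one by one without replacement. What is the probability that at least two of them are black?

Sum the hypergeometric tail for j = 2,…,4 black tiles.
Favorable = C(6,2)·C(5,2) + C(6,3)·C(5,1) + C(6,4)·C(5,0) = 265; total = C(11,4) = 330.
P = 265/330 = 53/66 ≈ 0.8030.

53/66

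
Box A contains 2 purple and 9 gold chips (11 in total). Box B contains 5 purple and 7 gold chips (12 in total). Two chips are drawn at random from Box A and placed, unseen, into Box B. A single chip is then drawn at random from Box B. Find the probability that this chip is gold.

Condition on how many of the transferred chips are gold (from Box A: 9 gold of 11; then Box B has 14 total).
  0 gold: C(9,0)C(2,2)/C(11,2) = 1/55; then P = 7/14
  1 gold: C(9,1)C(2,1)/C(11,2) = 18/55; then P = 8/14
  2 gold: C(9,2)C(2,0)/C(11,2) = 36/55; then P = 9/14
P(gold from Box B) = 95/154 ≈ 0.6169.

95/154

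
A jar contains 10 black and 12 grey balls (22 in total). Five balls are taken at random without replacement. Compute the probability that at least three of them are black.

54/133

Sum the hypergeometric tail for j = 3,…,5 black balls.
Favorable = C(10,3)·C(12,2) + C(10,4)·C(12,1) + C(10,5)·C(12,0) = 10692; total = C(22,5) = 26334.
P = 10692/26334 = 54/133 ≈ 0.4060.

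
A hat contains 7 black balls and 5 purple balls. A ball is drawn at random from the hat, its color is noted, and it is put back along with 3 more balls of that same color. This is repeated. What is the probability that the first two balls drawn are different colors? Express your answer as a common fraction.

7/18

Either black then purple, or purple then black; after the first draw the total is 15.
P = (7/12)·(5/15) + (5/12)·(7/15) = 7/18 ≈ 0.3889.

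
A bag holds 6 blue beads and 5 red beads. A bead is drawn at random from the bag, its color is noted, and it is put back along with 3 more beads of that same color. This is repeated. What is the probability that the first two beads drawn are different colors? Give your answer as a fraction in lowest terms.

30/77

Either red then blue, or blue then red; after the first draw the total is 14.
P = (5/11)·(6/14) + (6/11)·(5/14) = 30/77 ≈ 0.3896.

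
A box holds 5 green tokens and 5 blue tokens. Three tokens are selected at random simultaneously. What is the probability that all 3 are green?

Unordered draws without replacement: count favorable combinations over C(10,3).
Favorable = C(5,3) · C(5,0) = 10; total = C(10,3) = 120.
P = 10/120 = 1/12 ≈ 0.0833.

1/12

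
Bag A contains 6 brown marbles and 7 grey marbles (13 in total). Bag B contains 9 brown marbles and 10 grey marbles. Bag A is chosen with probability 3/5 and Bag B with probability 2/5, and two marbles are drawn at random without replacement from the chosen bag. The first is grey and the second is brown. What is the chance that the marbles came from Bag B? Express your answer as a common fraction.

P(E | Bag A) = 7/26; P(E | Bag B) = 5/19.
P(E) = 3/5·7/26 + 2/5·5/19 = 659/2470.
By Bayes' rule, P(Bag B | E) = 2/19 / 659/2470 = 260/659 ≈ 0.3945.

260/659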